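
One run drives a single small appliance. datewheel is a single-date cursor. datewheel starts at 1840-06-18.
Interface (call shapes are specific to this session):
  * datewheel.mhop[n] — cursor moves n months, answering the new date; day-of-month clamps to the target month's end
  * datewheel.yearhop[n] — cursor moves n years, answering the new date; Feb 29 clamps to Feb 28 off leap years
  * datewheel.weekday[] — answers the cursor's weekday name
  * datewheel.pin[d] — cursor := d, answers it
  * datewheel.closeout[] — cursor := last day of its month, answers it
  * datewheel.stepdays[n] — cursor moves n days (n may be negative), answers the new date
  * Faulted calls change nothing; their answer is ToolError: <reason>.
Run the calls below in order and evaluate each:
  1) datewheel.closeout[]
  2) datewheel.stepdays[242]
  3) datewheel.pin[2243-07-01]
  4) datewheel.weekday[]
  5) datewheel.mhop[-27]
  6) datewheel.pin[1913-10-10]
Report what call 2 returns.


Answer: 1841-02-27

Derivation:
I call datewheel.closeout, → 1840-06-30.
Using datewheel.stepdays with n=242, and see 1841-02-27.
I use datewheel.pin with d=2243-07-01, → 2243-07-01.
I call datewheel.weekday, and get Saturday.
Invoking datewheel.mhop with n=-27: 2241-04-01.
Using datewheel.pin with d=1913-10-10, giving 1913-10-10.


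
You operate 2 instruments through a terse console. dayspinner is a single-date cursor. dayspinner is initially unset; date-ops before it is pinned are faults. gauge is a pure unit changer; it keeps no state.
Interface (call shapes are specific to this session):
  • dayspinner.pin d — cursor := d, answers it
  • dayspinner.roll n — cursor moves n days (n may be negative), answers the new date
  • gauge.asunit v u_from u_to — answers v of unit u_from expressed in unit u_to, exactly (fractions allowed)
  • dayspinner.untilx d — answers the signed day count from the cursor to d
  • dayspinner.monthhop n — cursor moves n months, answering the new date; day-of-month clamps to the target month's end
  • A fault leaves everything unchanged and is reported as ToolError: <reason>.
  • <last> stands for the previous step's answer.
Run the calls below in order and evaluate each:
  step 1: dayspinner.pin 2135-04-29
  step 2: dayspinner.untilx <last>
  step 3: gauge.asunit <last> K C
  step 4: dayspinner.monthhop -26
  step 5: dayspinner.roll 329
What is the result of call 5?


Answer: 2134-01-23

Derivation:
>> pin(d=2135-04-29)
<< 2135-04-29
>> untilx(d=<last>)
<< 0
>> asunit(v=<last>, u_from=K, u_to=C)
<< -5463/20
>> monthhop(n=-26)
<< 2133-02-28
>> roll(n=329)
<< 2134-01-23


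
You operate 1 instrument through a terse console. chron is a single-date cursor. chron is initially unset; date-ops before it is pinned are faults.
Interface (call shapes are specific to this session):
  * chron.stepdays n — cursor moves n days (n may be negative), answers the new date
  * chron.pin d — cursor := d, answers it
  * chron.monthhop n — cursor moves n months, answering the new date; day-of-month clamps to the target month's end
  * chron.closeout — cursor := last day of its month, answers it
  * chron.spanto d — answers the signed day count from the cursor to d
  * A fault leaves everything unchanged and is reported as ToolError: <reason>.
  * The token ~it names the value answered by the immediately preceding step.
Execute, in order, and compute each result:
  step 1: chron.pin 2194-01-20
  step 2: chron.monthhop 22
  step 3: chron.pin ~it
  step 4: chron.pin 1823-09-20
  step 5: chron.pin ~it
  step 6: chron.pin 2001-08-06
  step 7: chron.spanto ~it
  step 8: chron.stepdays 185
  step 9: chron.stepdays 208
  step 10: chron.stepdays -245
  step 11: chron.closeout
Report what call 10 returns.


Answer: 2002-01-01

Derivation:
% chron.pin(d: 2194-01-20) => 2194-01-20
% chron.monthhop(n: 22) => 2195-11-20
% chron.pin(d: ~it) => 2195-11-20
% chron.pin(d: 1823-09-20) => 1823-09-20
% chron.pin(d: ~it) => 1823-09-20
% chron.pin(d: 2001-08-06) => 2001-08-06
% chron.spanto(d: ~it) => 0
% chron.stepdays(n: 185) => 2002-02-07
% chron.stepdays(n: 208) => 2002-09-03
% chron.stepdays(n: -245) => 2002-01-01
% chron.closeout() => 2002-01-31


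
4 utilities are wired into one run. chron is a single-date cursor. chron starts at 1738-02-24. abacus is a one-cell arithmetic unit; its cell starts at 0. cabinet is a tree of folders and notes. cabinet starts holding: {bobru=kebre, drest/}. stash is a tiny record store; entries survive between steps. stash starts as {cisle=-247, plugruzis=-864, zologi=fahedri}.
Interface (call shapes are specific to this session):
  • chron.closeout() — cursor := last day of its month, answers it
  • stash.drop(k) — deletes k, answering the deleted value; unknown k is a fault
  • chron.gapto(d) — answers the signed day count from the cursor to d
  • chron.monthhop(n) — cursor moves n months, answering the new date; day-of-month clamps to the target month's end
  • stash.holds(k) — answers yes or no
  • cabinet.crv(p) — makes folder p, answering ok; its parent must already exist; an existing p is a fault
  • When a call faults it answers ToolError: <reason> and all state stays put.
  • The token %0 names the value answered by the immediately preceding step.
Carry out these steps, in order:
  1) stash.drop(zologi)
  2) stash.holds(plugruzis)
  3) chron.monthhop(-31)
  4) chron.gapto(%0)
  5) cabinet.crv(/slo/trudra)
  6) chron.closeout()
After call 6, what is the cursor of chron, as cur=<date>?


Answer: cur=1735-07-31

Derivation:
~$ stash.drop k='zologi'
:: fahedri
~$ stash.holds k='plugruzis'
:: yes
~$ chron.monthhop n='-31'
:: 1735-07-24
~$ chron.gapto d='%0'
:: 0
~$ cabinet.crv p='/slo/trudra'
:: ToolError: no parent
~$ chron.closeout
:: 1735-07-31


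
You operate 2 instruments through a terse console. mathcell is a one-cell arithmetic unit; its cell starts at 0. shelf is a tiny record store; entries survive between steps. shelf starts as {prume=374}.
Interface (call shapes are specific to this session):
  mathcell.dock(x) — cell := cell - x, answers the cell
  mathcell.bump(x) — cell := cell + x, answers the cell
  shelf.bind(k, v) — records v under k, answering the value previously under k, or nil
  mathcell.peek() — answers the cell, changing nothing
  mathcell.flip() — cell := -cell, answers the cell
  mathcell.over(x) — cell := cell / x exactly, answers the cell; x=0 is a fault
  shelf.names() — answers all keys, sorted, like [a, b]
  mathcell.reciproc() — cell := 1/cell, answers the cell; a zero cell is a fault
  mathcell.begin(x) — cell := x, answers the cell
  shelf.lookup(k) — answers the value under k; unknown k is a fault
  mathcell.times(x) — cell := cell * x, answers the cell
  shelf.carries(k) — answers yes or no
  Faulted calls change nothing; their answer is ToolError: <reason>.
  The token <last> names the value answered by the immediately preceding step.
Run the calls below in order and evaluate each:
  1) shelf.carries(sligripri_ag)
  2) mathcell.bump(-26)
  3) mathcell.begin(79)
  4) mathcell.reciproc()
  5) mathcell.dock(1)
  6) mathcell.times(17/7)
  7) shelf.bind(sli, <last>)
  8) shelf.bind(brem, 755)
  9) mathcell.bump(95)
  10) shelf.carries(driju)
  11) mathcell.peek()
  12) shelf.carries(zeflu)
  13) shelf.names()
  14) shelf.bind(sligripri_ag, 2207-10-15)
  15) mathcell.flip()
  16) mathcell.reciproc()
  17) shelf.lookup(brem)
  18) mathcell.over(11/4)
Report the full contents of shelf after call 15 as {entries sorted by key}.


·→ shelf.carries(sligripri_ag)
·← no
·→ mathcell.bump(-26)
·← -26
·→ mathcell.begin(79)
·← 79
·→ mathcell.reciproc()
·← 1/79
·→ mathcell.dock(1)
·← -78/79
·→ mathcell.times(17/7)
·← -1326/553
·→ shelf.bind(sli, <last>)
·← nil
·→ shelf.bind(brem, 755)
·← nil
·→ mathcell.bump(95)
·← 51209/553
·→ shelf.carries(driju)
·← no
·→ mathcell.peek()
·← 51209/553
·→ shelf.carries(zeflu)
·← no
·→ shelf.names()
·← [brem, prume, sli]
·→ shelf.bind(sligripri_ag, 2207-10-15)
·← nil
·→ mathcell.flip()
·← -51209/553
·→ mathcell.reciproc()
·← -553/51209
·→ shelf.lookup(brem)
·← 755
·→ mathcell.over(11/4)
·← -2212/563299

Answer: {brem=755, prume=374, sli=-1326/553, sligripri_ag=2207-10-15}


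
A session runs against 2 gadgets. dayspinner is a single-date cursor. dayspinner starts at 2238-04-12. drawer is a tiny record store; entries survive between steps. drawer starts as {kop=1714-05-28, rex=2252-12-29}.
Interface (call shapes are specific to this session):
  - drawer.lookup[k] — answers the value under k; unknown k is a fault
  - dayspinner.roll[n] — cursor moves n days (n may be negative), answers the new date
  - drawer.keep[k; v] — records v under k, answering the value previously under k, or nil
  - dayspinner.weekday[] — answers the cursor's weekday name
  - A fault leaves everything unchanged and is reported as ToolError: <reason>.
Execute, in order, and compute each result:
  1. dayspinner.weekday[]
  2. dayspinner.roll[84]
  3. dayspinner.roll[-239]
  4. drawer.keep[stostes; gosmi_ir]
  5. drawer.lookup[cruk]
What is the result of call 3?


Answer: 2237-11-08

Derivation:
Then dayspinner.weekday, → Thursday.
I use dayspinner.roll(n=84), and get 2238-07-05.
Next I call dayspinner.roll(n=-239): 2237-11-08.
I call drawer.keep(k=stostes, v=gosmi_ir): nil.
Invoking drawer.lookup(k=cruk), and get ToolError: no such key cruk.


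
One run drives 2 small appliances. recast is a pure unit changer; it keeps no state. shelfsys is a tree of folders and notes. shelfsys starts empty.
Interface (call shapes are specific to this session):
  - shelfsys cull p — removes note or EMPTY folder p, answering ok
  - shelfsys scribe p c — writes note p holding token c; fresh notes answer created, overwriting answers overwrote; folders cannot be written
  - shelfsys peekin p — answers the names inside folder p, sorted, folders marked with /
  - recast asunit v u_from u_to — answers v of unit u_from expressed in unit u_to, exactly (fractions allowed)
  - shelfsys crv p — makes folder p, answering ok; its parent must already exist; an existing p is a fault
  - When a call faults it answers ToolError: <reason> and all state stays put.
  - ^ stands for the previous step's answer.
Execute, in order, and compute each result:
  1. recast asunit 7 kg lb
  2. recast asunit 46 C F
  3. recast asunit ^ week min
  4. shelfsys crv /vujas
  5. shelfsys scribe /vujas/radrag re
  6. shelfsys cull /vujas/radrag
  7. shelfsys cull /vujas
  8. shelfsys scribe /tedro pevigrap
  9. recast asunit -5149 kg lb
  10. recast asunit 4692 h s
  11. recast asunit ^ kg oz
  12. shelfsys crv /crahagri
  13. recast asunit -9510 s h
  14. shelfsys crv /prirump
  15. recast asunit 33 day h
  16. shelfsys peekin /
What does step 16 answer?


Step: recast asunit[v: 7; u_from: kg; u_to: lb]
Result: 100000000/6479891
Step: recast asunit[v: 46; u_from: C; u_to: F]
Result: 574/5
Step: recast asunit[v: ^; u_from: week; u_to: min]
Result: 1157184
Step: shelfsys crv[p: /vujas]
Result: ok
Step: shelfsys scribe[p: /vujas/radrag; c: re]
Result: created
Step: shelfsys cull[p: /vujas/radrag]
Result: ok
Step: shelfsys cull[p: /vujas]
Result: ok
Step: shelfsys scribe[p: /tedro; c: pevigrap]
Result: created
Step: recast asunit[v: -5149; u_from: kg; u_to: lb]
Result: -514900000000/45359237
Step: recast asunit[v: 4692; u_from: h; u_to: s]
Result: 16891200
Step: recast asunit[v: ^; u_from: kg; u_to: oz]
Result: 27025920000000000/45359237
Step: shelfsys crv[p: /crahagri]
Result: ok
Step: recast asunit[v: -9510; u_from: s; u_to: h]
Result: -317/120
Step: shelfsys crv[p: /prirump]
Result: ok
Step: recast asunit[v: 33; u_from: day; u_to: h]
Result: 792
Step: shelfsys peekin[p: /]
Result: [crahagri/, prirump/, tedro]

Answer: [crahagri/, prirump/, tedro]


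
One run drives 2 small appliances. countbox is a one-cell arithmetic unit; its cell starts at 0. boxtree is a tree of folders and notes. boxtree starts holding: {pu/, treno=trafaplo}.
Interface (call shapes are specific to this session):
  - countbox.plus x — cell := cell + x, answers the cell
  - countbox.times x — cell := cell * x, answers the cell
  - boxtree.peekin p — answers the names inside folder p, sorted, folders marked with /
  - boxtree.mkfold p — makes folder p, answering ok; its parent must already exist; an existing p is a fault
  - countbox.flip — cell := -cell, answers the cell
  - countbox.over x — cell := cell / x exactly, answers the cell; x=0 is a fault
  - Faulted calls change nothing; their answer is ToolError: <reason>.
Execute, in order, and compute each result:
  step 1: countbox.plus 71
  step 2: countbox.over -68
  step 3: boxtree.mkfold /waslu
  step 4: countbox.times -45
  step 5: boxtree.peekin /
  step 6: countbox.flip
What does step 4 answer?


Answer: 3195/68

Derivation:
·→ countbox.plus(x='71')
·← 71
·→ countbox.over(x='-68')
·← -71/68
·→ boxtree.mkfold(p='/waslu')
·← ok
·→ countbox.times(x='-45')
·← 3195/68
·→ boxtree.peekin(p='/')
·← [pu/, treno, waslu/]
·→ countbox.flip()
·← -3195/68


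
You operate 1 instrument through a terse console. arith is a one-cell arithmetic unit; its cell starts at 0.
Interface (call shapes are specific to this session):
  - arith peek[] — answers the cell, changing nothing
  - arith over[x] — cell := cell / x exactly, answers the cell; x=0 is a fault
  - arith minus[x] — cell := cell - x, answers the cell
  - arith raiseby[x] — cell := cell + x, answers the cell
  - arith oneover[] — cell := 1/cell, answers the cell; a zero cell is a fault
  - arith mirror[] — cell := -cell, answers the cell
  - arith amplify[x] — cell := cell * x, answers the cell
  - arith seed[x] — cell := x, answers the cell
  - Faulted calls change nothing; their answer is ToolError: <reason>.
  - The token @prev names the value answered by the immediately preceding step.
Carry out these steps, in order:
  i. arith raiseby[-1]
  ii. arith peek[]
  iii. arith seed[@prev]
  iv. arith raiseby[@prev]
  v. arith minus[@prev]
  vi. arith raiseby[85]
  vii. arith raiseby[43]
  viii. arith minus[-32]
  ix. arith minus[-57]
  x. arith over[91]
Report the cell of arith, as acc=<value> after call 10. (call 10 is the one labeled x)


I run arith raiseby with x→-1, — result: -1.
I invoke arith peek, which returns -1.
I call arith seed with x→@prev, and get -1.
Calling arith raiseby with x→@prev: -2.
Next I call arith minus with x→@prev, which returns 0.
I use arith raiseby with x→85, and see 85.
Calling arith raiseby with x→43, — result: 128.
Now I run arith minus with x→-32, and get 160.
Now I run arith minus with x→-57, giving 217.
I invoke arith over with x→91, giving 31/13.

Answer: acc=31/13


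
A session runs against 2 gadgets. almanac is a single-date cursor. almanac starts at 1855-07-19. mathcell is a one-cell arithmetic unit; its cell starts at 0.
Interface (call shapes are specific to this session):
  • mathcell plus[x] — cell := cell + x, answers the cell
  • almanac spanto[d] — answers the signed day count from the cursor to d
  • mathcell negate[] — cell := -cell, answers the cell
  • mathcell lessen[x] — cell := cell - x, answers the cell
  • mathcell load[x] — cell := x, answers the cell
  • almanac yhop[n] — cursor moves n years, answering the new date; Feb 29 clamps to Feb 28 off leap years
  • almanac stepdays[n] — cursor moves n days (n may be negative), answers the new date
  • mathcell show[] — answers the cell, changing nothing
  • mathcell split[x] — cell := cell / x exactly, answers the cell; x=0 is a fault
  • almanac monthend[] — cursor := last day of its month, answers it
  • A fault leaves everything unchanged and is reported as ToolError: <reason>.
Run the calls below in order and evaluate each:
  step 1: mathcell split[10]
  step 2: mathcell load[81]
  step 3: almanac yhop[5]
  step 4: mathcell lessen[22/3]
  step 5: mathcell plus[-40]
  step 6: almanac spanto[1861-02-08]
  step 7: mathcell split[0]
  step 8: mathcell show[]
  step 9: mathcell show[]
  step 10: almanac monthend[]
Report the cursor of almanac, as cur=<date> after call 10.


Answer: cur=1860-07-31

Derivation:
I try mathcell split(10), and see 0.
Then mathcell load(81): 81.
I call almanac yhop(5), and observe 1860-07-19.
Now I run mathcell lessen(22/3), — result: 221/3.
Invoking mathcell plus(-40), → 101/3.
I invoke almanac spanto(1861-02-08), — result: 204.
Now I run mathcell split(0), which returns ToolError: division by zero.
Next I call mathcell show(), which returns 101/3.
Then mathcell show(), → 101/3.
Then almanac monthend, which returns 1860-07-31.


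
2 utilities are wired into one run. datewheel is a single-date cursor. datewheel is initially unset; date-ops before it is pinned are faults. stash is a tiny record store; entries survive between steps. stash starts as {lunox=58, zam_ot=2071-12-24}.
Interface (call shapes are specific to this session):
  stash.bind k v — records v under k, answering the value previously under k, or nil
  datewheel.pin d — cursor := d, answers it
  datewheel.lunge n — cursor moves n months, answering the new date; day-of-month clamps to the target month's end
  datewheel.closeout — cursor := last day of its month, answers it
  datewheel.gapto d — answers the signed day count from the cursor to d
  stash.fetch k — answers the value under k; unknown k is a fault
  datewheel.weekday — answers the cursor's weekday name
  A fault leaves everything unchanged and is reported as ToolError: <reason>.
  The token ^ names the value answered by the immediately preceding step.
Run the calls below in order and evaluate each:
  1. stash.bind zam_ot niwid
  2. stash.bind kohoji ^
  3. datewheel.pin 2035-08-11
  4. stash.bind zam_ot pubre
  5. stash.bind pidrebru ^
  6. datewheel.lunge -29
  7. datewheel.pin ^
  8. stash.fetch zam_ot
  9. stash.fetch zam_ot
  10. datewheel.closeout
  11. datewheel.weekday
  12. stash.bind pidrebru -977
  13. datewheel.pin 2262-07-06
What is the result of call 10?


% 1. stash.bind(k='zam_ot', v='niwid') -> 2071-12-24
% 2. stash.bind(k='kohoji', v='^') -> nil
% 3. datewheel.pin(d='2035-08-11') -> 2035-08-11
% 4. stash.bind(k='zam_ot', v='pubre') -> niwid
% 5. stash.bind(k='pidrebru', v='^') -> nil
% 6. datewheel.lunge(n='-29') -> 2033-03-11
% 7. datewheel.pin(d='^') -> 2033-03-11
% 8. stash.fetch(k='zam_ot') -> pubre
% 9. stash.fetch(k='zam_ot') -> pubre
% 10. datewheel.closeout() -> 2033-03-31
% 11. datewheel.weekday() -> Thursday
% 12. stash.bind(k='pidrebru', v='-977') -> niwid
% 13. datewheel.pin(d='2262-07-06') -> 2262-07-06

Answer: 2033-03-31


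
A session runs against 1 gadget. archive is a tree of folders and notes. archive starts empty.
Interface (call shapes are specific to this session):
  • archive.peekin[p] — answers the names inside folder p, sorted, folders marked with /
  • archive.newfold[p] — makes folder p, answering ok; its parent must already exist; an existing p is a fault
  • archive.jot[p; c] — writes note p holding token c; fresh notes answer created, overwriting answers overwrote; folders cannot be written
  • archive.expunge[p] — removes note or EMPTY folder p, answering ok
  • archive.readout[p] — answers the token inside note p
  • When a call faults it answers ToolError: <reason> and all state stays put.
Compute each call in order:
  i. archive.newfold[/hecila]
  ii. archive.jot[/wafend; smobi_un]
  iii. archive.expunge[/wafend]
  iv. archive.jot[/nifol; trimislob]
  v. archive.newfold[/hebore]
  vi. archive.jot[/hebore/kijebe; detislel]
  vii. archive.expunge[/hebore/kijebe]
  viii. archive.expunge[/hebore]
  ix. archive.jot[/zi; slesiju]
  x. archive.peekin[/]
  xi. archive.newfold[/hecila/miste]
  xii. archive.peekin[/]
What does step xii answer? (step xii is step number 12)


Answer: [hecila/, nifol, zi]

Derivation:
I call archive.newfold passing p=/hecila, yielding ok.
I call archive.jot passing p=/wafend, c=smobi_un, → created.
I invoke archive.expunge passing p=/wafend, and observe ok.
I try archive.jot passing p=/nifol, c=trimislob, and observe created.
I use archive.newfold passing p=/hebore, giving ok.
Invoking archive.jot passing p=/hebore/kijebe, c=detislel, which returns created.
Using archive.expunge passing p=/hebore/kijebe, and see ok.
Then archive.expunge passing p=/hebore, and get ok.
Then archive.jot passing p=/zi, c=slesiju, yielding created.
I invoke archive.peekin passing p=/, and observe [hecila/, nifol, zi].
I call archive.newfold passing p=/hecila/miste: ok.
I try archive.peekin passing p=/, and see [hecila/, nifol, zi].


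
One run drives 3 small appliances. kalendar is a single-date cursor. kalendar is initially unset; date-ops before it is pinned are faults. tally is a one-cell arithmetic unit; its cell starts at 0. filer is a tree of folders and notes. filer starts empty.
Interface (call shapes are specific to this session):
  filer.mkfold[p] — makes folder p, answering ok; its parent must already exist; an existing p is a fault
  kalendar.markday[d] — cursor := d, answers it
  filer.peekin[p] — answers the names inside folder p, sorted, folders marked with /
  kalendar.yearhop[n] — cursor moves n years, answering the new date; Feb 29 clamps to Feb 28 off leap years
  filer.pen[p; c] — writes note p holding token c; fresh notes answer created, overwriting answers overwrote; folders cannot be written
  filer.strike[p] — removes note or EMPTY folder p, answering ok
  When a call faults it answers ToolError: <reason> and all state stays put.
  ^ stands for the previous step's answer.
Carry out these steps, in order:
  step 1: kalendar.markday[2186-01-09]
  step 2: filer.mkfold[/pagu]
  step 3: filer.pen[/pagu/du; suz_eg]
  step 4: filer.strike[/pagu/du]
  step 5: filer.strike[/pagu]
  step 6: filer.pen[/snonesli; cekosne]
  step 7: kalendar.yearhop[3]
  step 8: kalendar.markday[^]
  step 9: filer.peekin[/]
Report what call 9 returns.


-> kalendar.markday(d='2186-01-09')
<- 2186-01-09
-> filer.mkfold(p='/pagu')
<- ok
-> filer.pen(p='/pagu/du', c='suz_eg')
<- created
-> filer.strike(p='/pagu/du')
<- ok
-> filer.strike(p='/pagu')
<- ok
-> filer.pen(p='/snonesli', c='cekosne')
<- created
-> kalendar.yearhop(n='3')
<- 2189-01-09
-> kalendar.markday(d='^')
<- 2189-01-09
-> filer.peekin(p='/')
<- [snonesli]

Answer: [snonesli]


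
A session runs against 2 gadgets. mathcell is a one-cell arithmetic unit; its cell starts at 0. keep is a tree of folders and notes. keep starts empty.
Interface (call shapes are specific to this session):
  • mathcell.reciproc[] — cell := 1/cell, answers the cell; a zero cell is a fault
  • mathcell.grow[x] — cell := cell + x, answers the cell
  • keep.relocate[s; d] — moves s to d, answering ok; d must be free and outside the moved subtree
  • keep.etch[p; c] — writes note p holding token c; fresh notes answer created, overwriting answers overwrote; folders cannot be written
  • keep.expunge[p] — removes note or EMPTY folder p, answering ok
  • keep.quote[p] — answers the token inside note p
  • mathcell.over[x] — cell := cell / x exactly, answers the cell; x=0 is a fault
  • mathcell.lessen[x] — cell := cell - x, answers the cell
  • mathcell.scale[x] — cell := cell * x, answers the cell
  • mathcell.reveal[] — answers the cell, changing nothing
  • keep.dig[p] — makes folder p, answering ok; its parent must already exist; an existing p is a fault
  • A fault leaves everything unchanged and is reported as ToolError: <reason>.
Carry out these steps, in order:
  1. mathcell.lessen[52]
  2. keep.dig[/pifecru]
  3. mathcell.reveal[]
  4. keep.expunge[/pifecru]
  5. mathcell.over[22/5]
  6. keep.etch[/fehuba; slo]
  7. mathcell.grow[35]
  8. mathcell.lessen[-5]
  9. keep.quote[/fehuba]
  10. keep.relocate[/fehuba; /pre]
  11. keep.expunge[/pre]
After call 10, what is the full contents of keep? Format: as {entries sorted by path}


~$ mathcell.lessen x→52
  -52
~$ keep.dig p→/pifecru
  ok
~$ mathcell.reveal
  -52
~$ keep.expunge p→/pifecru
  ok
~$ mathcell.over x→22/5
  -130/11
~$ keep.etch p→/fehuba c→slo
  created
~$ mathcell.grow x→35
  255/11
~$ mathcell.lessen x→-5
  310/11
~$ keep.quote p→/fehuba
  slo
~$ keep.relocate s→/fehuba d→/pre
  ok
~$ keep.expunge p→/pre
  ok

Answer: {pre=slo}


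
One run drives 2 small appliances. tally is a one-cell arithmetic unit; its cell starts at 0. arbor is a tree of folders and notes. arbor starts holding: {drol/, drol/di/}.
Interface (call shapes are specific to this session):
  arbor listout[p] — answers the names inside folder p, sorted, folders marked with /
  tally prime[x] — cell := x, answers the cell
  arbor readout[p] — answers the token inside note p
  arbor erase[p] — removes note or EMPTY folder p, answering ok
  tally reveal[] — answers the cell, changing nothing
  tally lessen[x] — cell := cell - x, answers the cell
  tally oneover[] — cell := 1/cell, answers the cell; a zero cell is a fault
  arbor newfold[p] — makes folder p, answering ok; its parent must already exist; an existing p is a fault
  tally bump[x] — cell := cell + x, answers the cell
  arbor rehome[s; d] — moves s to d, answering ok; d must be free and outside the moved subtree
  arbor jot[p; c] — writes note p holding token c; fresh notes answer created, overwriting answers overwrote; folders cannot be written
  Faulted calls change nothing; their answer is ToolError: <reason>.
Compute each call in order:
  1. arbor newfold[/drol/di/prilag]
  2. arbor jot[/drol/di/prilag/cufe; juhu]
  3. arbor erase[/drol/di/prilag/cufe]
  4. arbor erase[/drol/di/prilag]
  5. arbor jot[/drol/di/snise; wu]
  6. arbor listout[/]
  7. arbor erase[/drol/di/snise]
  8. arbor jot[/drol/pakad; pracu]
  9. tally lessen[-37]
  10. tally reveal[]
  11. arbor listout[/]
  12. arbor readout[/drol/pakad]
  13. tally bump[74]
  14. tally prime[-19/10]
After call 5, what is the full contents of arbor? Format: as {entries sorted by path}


Answer: {drol/, drol/di/, drol/di/snise=wu}

Derivation:
>> arbor newfold(p: /drol/di/prilag)
<< ok
>> arbor jot(p: /drol/di/prilag/cufe, c: juhu)
<< created
>> arbor erase(p: /drol/di/prilag/cufe)
<< ok
>> arbor erase(p: /drol/di/prilag)
<< ok
>> arbor jot(p: /drol/di/snise, c: wu)
<< created
>> arbor listout(p: /)
<< [drol/]
>> arbor erase(p: /drol/di/snise)
<< ok
>> arbor jot(p: /drol/pakad, c: pracu)
<< created
>> tally lessen(x: -37)
<< 37
>> tally reveal()
<< 37
>> arbor listout(p: /)
<< [drol/]
>> arbor readout(p: /drol/pakad)
<< pracu
>> tally bump(x: 74)
<< 111
>> tally prime(x: -19/10)
<< -19/10


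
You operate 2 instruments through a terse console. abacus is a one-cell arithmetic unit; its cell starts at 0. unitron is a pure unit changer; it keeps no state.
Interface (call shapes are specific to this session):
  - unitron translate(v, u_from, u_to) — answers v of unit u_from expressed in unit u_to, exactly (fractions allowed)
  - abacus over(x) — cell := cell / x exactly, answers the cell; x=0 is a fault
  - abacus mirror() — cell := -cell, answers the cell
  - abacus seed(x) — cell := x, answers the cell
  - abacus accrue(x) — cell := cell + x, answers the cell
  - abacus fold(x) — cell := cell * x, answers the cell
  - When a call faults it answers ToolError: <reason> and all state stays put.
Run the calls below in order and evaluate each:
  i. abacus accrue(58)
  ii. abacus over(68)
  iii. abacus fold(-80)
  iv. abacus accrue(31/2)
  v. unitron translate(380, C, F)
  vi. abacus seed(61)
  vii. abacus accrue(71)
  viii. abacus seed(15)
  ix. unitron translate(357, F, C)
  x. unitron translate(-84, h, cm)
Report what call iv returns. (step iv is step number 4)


>> abacus accrue(x→58)
<< 58
>> abacus over(x→68)
<< 29/34
>> abacus fold(x→-80)
<< -1160/17
>> abacus accrue(x→31/2)
<< -1793/34
>> unitron translate(v→380, u_from→C, u_to→F)
<< 716
>> abacus seed(x→61)
<< 61
>> abacus accrue(x→71)
<< 132
>> abacus seed(x→15)
<< 15
>> unitron translate(v→357, u_from→F, u_to→C)
<< 1625/9
>> unitron translate(v→-84, u_from→h, u_to→cm)
<< ToolError: incompatible units

Answer: -1793/34


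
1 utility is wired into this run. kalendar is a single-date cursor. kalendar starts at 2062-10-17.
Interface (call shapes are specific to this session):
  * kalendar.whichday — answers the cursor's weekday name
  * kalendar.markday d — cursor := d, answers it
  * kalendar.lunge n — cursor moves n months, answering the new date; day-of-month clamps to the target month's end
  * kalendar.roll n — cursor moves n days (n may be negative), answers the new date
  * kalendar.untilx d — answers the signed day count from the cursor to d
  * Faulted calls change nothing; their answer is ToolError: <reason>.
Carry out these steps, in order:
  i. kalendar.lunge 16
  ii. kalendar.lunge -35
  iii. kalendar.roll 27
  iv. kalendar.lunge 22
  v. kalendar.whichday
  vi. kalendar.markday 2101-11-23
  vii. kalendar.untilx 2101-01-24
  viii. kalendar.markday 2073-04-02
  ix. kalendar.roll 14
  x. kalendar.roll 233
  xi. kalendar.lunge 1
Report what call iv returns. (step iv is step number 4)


Answer: 2063-02-13

Derivation:
→ kalendar.lunge(n: 16)
← 2064-02-17
→ kalendar.lunge(n: -35)
← 2061-03-17
→ kalendar.roll(n: 27)
← 2061-04-13
→ kalendar.lunge(n: 22)
← 2063-02-13
→ kalendar.whichday()
← Tuesday
→ kalendar.markday(d: 2101-11-23)
← 2101-11-23
→ kalendar.untilx(d: 2101-01-24)
← -303
→ kalendar.markday(d: 2073-04-02)
← 2073-04-02
→ kalendar.roll(n: 14)
← 2073-04-16
→ kalendar.roll(n: 233)
← 2073-12-05
→ kalendar.lunge(n: 1)
← 2074-01-05


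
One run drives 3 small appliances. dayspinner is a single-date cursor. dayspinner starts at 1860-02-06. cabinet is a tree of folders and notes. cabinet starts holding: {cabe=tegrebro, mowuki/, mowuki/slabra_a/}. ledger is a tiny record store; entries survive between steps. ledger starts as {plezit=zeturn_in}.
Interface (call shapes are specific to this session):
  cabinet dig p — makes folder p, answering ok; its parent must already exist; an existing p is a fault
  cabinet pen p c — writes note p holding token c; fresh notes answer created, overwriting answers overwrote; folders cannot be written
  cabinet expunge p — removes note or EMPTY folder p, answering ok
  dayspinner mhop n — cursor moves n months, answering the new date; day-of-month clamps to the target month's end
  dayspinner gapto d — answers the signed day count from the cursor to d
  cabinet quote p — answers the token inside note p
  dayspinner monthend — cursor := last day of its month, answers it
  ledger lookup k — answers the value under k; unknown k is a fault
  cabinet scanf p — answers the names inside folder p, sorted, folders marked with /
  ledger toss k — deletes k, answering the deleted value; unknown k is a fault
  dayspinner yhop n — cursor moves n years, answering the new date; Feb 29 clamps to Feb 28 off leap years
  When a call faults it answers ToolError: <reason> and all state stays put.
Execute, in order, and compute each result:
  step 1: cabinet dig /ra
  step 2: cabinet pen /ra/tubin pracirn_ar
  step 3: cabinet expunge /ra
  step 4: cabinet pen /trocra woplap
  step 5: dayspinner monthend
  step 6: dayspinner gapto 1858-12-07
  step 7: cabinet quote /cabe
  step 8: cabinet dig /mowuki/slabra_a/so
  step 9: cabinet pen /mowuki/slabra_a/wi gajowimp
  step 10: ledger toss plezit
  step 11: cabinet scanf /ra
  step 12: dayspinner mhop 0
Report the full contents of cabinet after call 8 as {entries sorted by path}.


Answer: {cabe=tegrebro, mowuki/, mowuki/slabra_a/, mowuki/slabra_a/so/, ra/, ra/tubin=pracirn_ar, trocra=woplap}

Derivation:
CALL cabinet dig[p='/ra']
RET  ok
CALL cabinet pen[p='/ra/tubin'; c='pracirn_ar']
RET  created
CALL cabinet expunge[p='/ra']
RET  ToolError: not empty
CALL cabinet pen[p='/trocra'; c='woplap']
RET  created
CALL dayspinner monthend[]
RET  1860-02-29
CALL dayspinner gapto[d='1858-12-07']
RET  -449
CALL cabinet quote[p='/cabe']
RET  tegrebro
CALL cabinet dig[p='/mowuki/slabra_a/so']
RET  ok
CALL cabinet pen[p='/mowuki/slabra_a/wi'; c='gajowimp']
RET  created
CALL ledger toss[k='plezit']
RET  zeturn_in
CALL cabinet scanf[p='/ra']
RET  [tubin]
CALL dayspinner mhop[n='0']
RET  1860-02-29


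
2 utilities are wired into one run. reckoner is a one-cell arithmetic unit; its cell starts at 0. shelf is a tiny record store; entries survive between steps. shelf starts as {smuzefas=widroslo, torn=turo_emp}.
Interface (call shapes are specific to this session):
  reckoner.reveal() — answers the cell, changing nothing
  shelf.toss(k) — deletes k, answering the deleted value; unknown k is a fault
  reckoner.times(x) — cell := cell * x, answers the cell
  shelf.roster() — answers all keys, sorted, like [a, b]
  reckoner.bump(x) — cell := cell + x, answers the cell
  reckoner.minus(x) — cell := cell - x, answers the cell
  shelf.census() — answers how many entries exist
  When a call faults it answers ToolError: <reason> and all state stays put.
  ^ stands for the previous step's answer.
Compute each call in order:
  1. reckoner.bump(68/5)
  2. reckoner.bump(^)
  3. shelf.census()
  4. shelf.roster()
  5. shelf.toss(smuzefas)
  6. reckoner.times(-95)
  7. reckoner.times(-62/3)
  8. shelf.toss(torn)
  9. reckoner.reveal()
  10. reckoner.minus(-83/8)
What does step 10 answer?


Answer: 1281913/24

Derivation:
==> reckoner.bump(68/5)
<== 68/5
==> reckoner.bump(^)
<== 136/5
==> shelf.census()
<== 2
==> shelf.roster()
<== [smuzefas, torn]
==> shelf.toss(smuzefas)
<== widroslo
==> reckoner.times(-95)
<== -2584
==> reckoner.times(-62/3)
<== 160208/3
==> shelf.toss(torn)
<== turo_emp
==> reckoner.reveal()
<== 160208/3
==> reckoner.minus(-83/8)
<== 1281913/24


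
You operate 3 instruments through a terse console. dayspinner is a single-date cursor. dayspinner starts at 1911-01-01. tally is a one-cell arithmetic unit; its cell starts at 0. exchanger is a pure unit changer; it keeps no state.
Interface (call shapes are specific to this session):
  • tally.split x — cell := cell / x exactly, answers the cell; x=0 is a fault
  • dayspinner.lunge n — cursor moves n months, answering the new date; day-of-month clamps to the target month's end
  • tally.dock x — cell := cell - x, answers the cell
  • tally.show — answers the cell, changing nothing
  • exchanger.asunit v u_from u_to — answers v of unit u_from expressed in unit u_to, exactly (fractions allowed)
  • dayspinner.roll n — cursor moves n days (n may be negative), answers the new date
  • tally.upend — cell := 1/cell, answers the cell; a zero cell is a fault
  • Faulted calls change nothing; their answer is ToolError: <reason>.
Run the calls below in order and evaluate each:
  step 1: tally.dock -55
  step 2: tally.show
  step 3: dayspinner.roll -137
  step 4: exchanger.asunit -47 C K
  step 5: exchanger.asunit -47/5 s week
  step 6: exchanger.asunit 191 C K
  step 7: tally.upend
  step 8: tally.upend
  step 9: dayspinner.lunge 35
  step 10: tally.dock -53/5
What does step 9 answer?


Answer: 1913-07-17

Derivation:
==> dock(-55)
<== 55
==> show()
<== 55
==> roll(-137)
<== 1910-08-17
==> asunit(-47, C, K)
<== 4523/20
==> asunit(-47/5, s, week)
<== -47/3024000
==> asunit(191, C, K)
<== 9283/20
==> upend()
<== 1/55
==> upend()
<== 55
==> lunge(35)
<== 1913-07-17
==> dock(-53/5)
<== 328/5


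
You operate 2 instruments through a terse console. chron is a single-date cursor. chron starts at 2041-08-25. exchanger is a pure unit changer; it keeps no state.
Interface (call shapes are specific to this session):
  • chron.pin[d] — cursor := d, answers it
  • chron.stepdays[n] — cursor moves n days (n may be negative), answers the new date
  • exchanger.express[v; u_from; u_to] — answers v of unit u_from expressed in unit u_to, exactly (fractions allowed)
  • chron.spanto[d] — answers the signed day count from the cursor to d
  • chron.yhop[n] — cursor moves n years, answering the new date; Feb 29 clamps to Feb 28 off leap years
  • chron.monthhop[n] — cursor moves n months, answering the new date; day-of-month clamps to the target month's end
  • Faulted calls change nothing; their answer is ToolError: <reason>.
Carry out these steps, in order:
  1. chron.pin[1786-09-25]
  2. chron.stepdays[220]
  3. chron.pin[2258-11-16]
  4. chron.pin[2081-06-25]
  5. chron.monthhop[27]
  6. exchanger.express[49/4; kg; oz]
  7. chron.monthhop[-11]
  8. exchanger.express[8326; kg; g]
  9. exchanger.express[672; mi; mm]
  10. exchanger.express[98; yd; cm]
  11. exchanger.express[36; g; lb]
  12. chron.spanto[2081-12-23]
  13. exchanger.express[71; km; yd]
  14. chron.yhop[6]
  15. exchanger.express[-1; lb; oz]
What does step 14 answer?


Step: chron.pin[1786-09-25]
Result: 1786-09-25
Step: chron.stepdays[220]
Result: 1787-05-03
Step: chron.pin[2258-11-16]
Result: 2258-11-16
Step: chron.pin[2081-06-25]
Result: 2081-06-25
Step: chron.monthhop[27]
Result: 2083-09-25
Step: exchanger.express[49/4; kg; oz]
Result: 2800000000/6479891
Step: chron.monthhop[-11]
Result: 2082-10-25
Step: exchanger.express[8326; kg; g]
Result: 8326000
Step: exchanger.express[672; mi; mm]
Result: 1081479168
Step: exchanger.express[98; yd; cm]
Result: 224028/25
Step: exchanger.express[36; g; lb]
Result: 3600000/45359237
Step: chron.spanto[2081-12-23]
Result: -306
Step: exchanger.express[71; km; yd]
Result: 88750000/1143
Step: chron.yhop[6]
Result: 2088-10-25
Step: exchanger.express[-1; lb; oz]
Result: -16

Answer: 2088-10-25


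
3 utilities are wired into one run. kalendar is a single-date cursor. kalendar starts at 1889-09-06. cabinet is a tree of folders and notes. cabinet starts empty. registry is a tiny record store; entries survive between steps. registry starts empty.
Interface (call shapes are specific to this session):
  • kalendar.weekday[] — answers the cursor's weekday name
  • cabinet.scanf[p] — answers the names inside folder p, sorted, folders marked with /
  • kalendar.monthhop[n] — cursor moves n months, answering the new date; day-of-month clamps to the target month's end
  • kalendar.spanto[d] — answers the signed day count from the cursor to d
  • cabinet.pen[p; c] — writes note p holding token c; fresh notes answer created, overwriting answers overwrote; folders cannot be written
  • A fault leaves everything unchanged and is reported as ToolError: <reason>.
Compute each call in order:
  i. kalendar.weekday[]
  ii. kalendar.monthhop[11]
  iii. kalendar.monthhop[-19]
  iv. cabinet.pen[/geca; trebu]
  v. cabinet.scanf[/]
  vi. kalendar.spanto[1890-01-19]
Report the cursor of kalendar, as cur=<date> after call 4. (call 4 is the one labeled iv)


Answer: cur=1889-01-06

Derivation:
// kalendar.weekday() == Friday
// kalendar.monthhop(n→11) == 1890-08-06
// kalendar.monthhop(n→-19) == 1889-01-06
// cabinet.pen(p→/geca, c→trebu) == created
// cabinet.scanf(p→/) == [geca]
// kalendar.spanto(d→1890-01-19) == 378


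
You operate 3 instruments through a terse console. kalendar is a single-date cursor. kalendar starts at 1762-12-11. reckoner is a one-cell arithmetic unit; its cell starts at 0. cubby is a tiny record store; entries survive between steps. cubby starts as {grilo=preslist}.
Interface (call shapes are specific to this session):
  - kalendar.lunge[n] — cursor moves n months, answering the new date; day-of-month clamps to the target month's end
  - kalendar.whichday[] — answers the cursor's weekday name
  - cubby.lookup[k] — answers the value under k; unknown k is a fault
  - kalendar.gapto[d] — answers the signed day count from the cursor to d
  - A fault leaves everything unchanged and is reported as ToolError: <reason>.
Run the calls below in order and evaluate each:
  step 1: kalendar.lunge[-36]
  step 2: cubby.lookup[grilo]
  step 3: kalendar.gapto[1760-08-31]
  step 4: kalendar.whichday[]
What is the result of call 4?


Answer: Tuesday

Derivation:
I run kalendar.lunge using n='-36', giving 1759-12-11.
Next I call cubby.lookup using k='grilo', which returns preslist.
I invoke kalendar.gapto using d='1760-08-31', yielding 264.
I run kalendar.whichday(), — result: Tuesday.


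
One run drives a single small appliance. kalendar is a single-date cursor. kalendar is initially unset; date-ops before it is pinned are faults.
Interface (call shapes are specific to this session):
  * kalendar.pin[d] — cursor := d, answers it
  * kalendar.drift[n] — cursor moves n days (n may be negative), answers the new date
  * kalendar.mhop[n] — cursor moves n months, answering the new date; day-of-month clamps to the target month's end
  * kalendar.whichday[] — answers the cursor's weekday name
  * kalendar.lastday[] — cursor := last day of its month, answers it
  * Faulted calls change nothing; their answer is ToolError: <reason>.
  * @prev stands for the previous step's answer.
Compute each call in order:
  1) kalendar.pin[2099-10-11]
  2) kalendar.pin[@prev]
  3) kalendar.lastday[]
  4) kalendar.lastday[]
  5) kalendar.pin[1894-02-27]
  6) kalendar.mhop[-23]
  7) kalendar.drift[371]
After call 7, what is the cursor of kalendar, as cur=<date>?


==> kalendar.pin(d=2099-10-11)
<== 2099-10-11
==> kalendar.pin(d=@prev)
<== 2099-10-11
==> kalendar.lastday()
<== 2099-10-31
==> kalendar.lastday()
<== 2099-10-31
==> kalendar.pin(d=1894-02-27)
<== 1894-02-27
==> kalendar.mhop(n=-23)
<== 1892-03-27
==> kalendar.drift(n=371)
<== 1893-04-02

Answer: cur=1893-04-02
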